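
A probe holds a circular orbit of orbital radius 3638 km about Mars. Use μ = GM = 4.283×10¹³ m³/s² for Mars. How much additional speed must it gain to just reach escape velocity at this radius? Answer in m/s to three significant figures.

r = 3638 km = 3.638×10⁶ m.
Circular speed v_c = √(μ/r) = 3431 m/s.
Escape speed v_esc = √(2μ/r) = √2 × v_c = 4852 m/s.
Δv = v_esc − v_c = 1421 m/s.

Δv ≈ 1420 m/s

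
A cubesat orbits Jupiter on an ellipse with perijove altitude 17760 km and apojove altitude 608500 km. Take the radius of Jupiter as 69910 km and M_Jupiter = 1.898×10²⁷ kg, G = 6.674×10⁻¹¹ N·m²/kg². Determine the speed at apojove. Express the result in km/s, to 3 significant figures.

μ = GM = 6.674×10⁻¹¹ × 1.898×10²⁷ = 1.267×10¹⁷ m³/s².
r_p = 69910 + 17760 = 87670 km = 8.7670×10⁷ m.
r_a = 69910 + 608500 = 678410 km = 6.7841×10⁸ m.
Semi-major axis a = (r_p + r_a)/2 = 3.8304×10⁵ km = 3.830×10⁸ m.
Vis-viva: v² = μ(2/r − 1/a) = 1.267×10¹⁷ × (2.948×10⁻⁹ − 2.611×10⁻⁹) = 4.274×10⁷ m²/s².
v = 6537 m/s = 6.537 km/s.

v ≈ 6.54 km/s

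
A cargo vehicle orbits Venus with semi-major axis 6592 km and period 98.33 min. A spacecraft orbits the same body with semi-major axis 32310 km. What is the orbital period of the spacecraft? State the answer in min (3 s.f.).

Kepler's third law: T² ∝ a³, so T₂ = T₁ (a₂/a₁)^(3/2).
a₂/a₁ = 4.901, (a₂/a₁)^(3/2) = 10.85.
T₂ = 98.33 × 10.85 = 1067 min.

T₂ ≈ 1070 min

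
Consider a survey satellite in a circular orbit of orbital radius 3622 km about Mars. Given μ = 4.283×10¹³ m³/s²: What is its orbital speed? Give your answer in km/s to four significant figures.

v ≈ 3.439 km/s

r = 3622 km = 3.622×10⁶ m.
For a circular orbit v = √(μ/r) = √(4.283×10¹³ / 3.622×10⁶) = √(1.182×10⁷) = 3439 m/s.
That is 3.439 km/s.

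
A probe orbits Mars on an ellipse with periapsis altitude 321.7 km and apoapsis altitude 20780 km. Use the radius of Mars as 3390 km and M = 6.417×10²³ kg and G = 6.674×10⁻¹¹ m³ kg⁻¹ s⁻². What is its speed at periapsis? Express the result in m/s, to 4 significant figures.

μ = GM = 6.674×10⁻¹¹ × 6.417×10²³ = 4.283×10¹³ m³/s².
r_p = 3390 + 321.7 = 3711.7 km = 3.7117×10⁶ m.
r_a = 3390 + 20780 = 24170 km = 2.4170×10⁷ m.
Semi-major axis a = (r_p + r_a)/2 = 13941 km = 1.394×10⁷ m.
Vis-viva: v² = μ(2/r − 1/a) = 4.283×10¹³ × (5.388×10⁻⁷ − 7.173×10⁻⁸) = 2.000×10⁷ m²/s².
v = 4473 m/s.

v ≈ 4473 m/s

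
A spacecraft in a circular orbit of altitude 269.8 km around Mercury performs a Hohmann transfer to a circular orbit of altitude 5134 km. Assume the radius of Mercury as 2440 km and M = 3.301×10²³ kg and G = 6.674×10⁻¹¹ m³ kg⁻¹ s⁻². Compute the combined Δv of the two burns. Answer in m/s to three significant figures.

Δv_total ≈ 1080 m/s

μ = GM = 6.674×10⁻¹¹ × 3.301×10²³ = 2.203×10¹³ m³/s².
r₁ = 2440 + 269.8 = 2709.8 km = 2.7098×10⁶ m.
r₂ = 2440 + 5134 = 7574.0 km = 7.5740×10⁶ m.
Transfer ellipse a_t = (r₁ + r₂)/2 = 5.142×10⁶ m.
At r₁: circular v_c1 = √(μ/r₁) = 2851 m/s; transfer-periherm v_p = √[μ(2/r₁ − 1/a_t)] = 3461 m/s.
Δv₁ = v_p − v_c1 = 609.2 m/s.
At r₂: circular v_c2 = √(μ/r₂) = 1706 m/s; transfer-apoherm v_a = √[μ(2/r₂ − 1/a_t)] = 1238 m/s.
Δv₂ = v_c2 − v_a = 467.4 m/s.
Total Δv = Δv₁ + Δv₂ = 1077 m/s.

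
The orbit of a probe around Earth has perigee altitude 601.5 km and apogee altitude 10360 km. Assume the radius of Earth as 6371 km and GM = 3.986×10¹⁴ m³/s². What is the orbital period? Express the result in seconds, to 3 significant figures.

T ≈ 12800 seconds

r_p = 6371 + 601.5 = 6972.5 km = 6.9725×10⁶ m.
r_a = 6371 + 10360 = 16731 km = 1.6731×10⁷ m.
Semi-major axis a = (r_p + r_a)/2 = (6972.5 + 16731)/2 = 11852 km = 1.185×10⁷ m.
By Kepler's third law T = 2π√(a³/μ) = 2π × 2.044×10³ = 1.284×10⁴ s.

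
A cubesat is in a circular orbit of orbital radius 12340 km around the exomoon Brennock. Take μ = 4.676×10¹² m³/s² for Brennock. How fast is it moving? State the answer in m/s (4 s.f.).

r = 12340 km = 1.234×10⁷ m.
For a circular orbit v = √(μ/r) = √(4.676×10¹² / 1.234×10⁷) = √(3.789×10⁵) = 615.6 m/s.

v ≈ 615.6 m/s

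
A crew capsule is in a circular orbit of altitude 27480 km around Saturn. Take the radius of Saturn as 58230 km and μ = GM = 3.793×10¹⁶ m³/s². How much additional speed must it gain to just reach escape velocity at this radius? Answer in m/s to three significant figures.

Δv ≈ 8710 m/s

r = 58230 + 27480 = 85710 km = 8.5710×10⁷ m.
Circular speed v_c = √(μ/r) = 21040 m/s.
Escape speed v_esc = √(2μ/r) = √2 × v_c = 29750 m/s.
Δv = v_esc − v_c = 8714 m/s.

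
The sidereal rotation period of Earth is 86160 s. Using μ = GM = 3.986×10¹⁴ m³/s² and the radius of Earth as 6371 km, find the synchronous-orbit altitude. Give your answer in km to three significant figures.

h_sync ≈ 35800 km

A synchronous orbit has period T, so by Kepler's third law a = (μT²/4π²)^(1/3).
μT²/4π² = 3.986×10¹⁴ × (8.616×10⁴)² / 39.48 = 7.495×10²² m³.
a = 4.216×10⁷ m = 42163 km.
Altitude h = a − R = 42163 − 6371 = 35792 km.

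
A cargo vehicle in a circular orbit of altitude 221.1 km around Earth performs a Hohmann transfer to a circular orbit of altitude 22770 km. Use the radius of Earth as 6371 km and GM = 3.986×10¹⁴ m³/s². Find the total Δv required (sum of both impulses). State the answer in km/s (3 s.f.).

Δv_total ≈ 3.61 km/s

r₁ = 6371 + 221.1 = 6592.1 km = 6.5921×10⁶ m.
r₂ = 6371 + 22770 = 29141 km = 2.9141×10⁷ m.
Transfer ellipse a_t = (r₁ + r₂)/2 = 1.787×10⁷ m.
At r₁: circular v_c1 = √(μ/r₁) = 7776 m/s; transfer-perigee v_p = √[μ(2/r₁ − 1/a_t)] = 9931 m/s.
Δv₁ = v_p − v_c1 = 2155 m/s.
At r₂: circular v_c2 = √(μ/r₂) = 3698 m/s; transfer-apogee v_a = √[μ(2/r₂ − 1/a_t)] = 2247 m/s.
Δv₂ = v_c2 − v_a = 1452 m/s.
Total Δv = Δv₁ + Δv₂ = 3607 m/s = 3.607 km/s.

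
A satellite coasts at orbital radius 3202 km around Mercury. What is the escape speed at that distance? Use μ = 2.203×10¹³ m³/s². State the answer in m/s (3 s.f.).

r = 3202 km = 3.202×10⁶ m.
Escape speed v_esc = √(2μ/r) = √(2 × 2.203×10¹³ / 3.202×10⁶) = √(1.376×10⁷) = 3709 m/s.

v_esc ≈ 3710 m/s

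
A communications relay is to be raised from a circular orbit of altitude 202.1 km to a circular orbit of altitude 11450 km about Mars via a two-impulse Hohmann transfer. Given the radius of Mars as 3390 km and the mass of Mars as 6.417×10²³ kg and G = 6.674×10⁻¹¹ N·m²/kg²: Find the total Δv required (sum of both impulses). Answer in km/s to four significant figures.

μ = GM = 6.674×10⁻¹¹ × 6.417×10²³ = 4.283×10¹³ m³/s².
r₁ = 3390 + 202.1 = 3592.1 km = 3.5921×10⁶ m.
r₂ = 3390 + 11450 = 14840 km = 1.4840×10⁷ m.
Transfer ellipse a_t = (r₁ + r₂)/2 = 9.216×10⁶ m.
At r₁: circular v_c1 = √(μ/r₁) = 3453 m/s; transfer-periapsis v_p = √[μ(2/r₁ − 1/a_t)] = 4382 m/s.
Δv₁ = v_p − v_c1 = 928.7 m/s.
At r₂: circular v_c2 = √(μ/r₂) = 1699 m/s; transfer-apoapsis v_a = √[μ(2/r₂ − 1/a_t)] = 1061 m/s.
Δv₂ = v_c2 − v_a = 638.2 m/s.
Total Δv = Δv₁ + Δv₂ = 1567 m/s = 1.567 km/s.

Δv_total ≈ 1.567 km/s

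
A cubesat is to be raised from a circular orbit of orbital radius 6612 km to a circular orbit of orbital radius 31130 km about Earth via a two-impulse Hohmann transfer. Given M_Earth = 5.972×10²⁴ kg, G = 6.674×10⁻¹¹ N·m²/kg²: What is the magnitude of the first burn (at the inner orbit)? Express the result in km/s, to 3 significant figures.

Δv ≈ 2.21 km/s

μ = GM = 6.674×10⁻¹¹ × 5.972×10²⁴ = 3.986×10¹⁴ m³/s².
r₁ = 6612 km = 6.612×10⁶ m.
r₂ = 31130 km = 3.113×10⁷ m.
Transfer ellipse a_t = (r₁ + r₂)/2 = 1.887×10⁷ m.
At r₁: circular v_c1 = √(μ/r₁) = 7764 m/s; transfer-perigee v_p = √[μ(2/r₁ − 1/a_t)] = 9972 m/s.
Δv₁ = v_p − v_c1 = 2208 m/s.
= 2.208 km/s.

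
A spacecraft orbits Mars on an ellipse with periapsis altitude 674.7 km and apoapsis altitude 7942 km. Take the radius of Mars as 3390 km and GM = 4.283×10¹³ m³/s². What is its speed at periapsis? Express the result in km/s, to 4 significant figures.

v ≈ 3.938 km/s

r_p = 3390 + 674.7 = 4064.7 km = 4.0647×10⁶ m.
r_a = 3390 + 7942 = 11332 km = 1.1332×10⁷ m.
Semi-major axis a = (r_p + r_a)/2 = 7698.4 km = 7.698×10⁶ m.
Vis-viva: v² = μ(2/r − 1/a) = 4.283×10¹³ × (4.920×10⁻⁷ − 1.299×10⁻⁷) = 1.551×10⁷ m²/s².
v = 3938 m/s = 3.938 km/s.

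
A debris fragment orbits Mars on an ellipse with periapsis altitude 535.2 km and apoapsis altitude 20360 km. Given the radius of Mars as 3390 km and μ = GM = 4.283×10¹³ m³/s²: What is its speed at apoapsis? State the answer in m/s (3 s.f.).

r_p = 3390 + 535.2 = 3925.2 km = 3.9252×10⁶ m.
r_a = 3390 + 20360 = 23750 km = 2.3750×10⁷ m.
Semi-major axis a = (r_p + r_a)/2 = 13838 km = 1.384×10⁷ m.
Vis-viva: v² = μ(2/r − 1/a) = 4.283×10¹³ × (8.421×10⁻⁸ − 7.227×10⁻⁸) = 5.115×10⁵ m²/s².
v = 715.2 m/s.

v ≈ 715 m/s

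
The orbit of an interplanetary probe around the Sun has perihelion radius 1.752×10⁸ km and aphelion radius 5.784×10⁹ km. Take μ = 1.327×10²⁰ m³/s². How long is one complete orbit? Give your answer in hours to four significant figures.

Semi-major axis a = (r_p + r_a)/2 = (1.7520×10⁸ + 5.7840×10⁹)/2 = 2.9796×10⁹ km = 2.980×10¹² m.
By Kepler's third law T = 2π√(a³/μ) = 2π × 4.465×10⁸ = 2.805×10⁹ s.
= 7.793×10⁵ hours.

T ≈ 779300 hours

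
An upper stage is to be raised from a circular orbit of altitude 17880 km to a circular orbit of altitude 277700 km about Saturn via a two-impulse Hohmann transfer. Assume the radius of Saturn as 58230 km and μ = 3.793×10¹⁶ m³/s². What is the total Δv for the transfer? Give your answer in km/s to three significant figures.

r₁ = 58230 + 17880 = 76110 km = 7.6110×10⁷ m.
r₂ = 58230 + 277700 = 335930 km = 3.3593×10⁸ m.
Transfer ellipse a_t = (r₁ + r₂)/2 = 2.060×10⁸ m.
At r₁: circular v_c1 = √(μ/r₁) = 22320 m/s; transfer-perikrone v_p = √[μ(2/r₁ − 1/a_t)] = 28510 m/s.
Δv₁ = v_p − v_c1 = 6182 m/s.
At r₂: circular v_c2 = √(μ/r₂) = 10630 m/s; transfer-apokrone v_a = √[μ(2/r₂ − 1/a_t)] = 6459 m/s.
Δv₂ = v_c2 − v_a = 4167 m/s.
Total Δv = Δv₁ + Δv₂ = 10350 m/s = 10.35 km/s.

Δv_total ≈ 10.3 km/s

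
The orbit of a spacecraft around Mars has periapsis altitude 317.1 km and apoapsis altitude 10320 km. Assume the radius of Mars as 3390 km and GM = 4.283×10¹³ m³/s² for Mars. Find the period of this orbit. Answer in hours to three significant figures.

T ≈ 6.85 hours

r_p = 3390 + 317.1 = 3707.1 km = 3.7071×10⁶ m.
r_a = 3390 + 10320 = 13710 km = 1.3710×10⁷ m.
Semi-major axis a = (r_p + r_a)/2 = (3707.1 + 13710)/2 = 8708.5 km = 8.709×10⁶ m.
By Kepler's third law T = 2π√(a³/μ) = 2π × 3.927×10³ = 2.467×10⁴ s.
= 6.854 hours.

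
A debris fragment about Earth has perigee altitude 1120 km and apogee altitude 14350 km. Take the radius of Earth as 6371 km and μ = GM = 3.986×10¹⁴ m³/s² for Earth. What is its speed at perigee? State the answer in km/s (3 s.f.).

r_p = 6371 + 1120 = 7491.0 km = 7.4910×10⁶ m.
r_a = 6371 + 14350 = 20721 km = 2.0721×10⁷ m.
Semi-major axis a = (r_p + r_a)/2 = 14106 km = 1.411×10⁷ m.
Vis-viva: v² = μ(2/r − 1/a) = 3.986×10¹⁴ × (2.670×10⁻⁷ − 7.089×10⁻⁸) = 7.816×10⁷ m²/s².
v = 8841 m/s = 8.841 km/s.

v ≈ 8.84 km/s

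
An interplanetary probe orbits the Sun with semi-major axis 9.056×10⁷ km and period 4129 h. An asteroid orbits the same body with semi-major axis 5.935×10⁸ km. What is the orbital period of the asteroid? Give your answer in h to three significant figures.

Kepler's third law: T² ∝ a³, so T₂ = T₁ (a₂/a₁)^(3/2).
a₂/a₁ = 6.554, (a₂/a₁)^(3/2) = 16.78.
T₂ = 4129 × 16.78 = 69270 h.

T₂ ≈ 69300 h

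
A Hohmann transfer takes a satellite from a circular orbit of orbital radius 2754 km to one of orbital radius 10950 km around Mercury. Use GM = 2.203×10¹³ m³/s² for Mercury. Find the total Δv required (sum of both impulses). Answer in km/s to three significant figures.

Δv_total ≈ 1.27 km/s

r₁ = 2754 km = 2.754×10⁶ m.
r₂ = 10950 km = 1.095×10⁷ m.
Transfer ellipse a_t = (r₁ + r₂)/2 = 6.852×10⁶ m.
At r₁: circular v_c1 = √(μ/r₁) = 2828 m/s; transfer-periherm v_p = √[μ(2/r₁ − 1/a_t)] = 3575 m/s.
Δv₁ = v_p − v_c1 = 747.1 m/s.
At r₂: circular v_c2 = √(μ/r₂) = 1418 m/s; transfer-apoherm v_a = √[μ(2/r₂ − 1/a_t)] = 899.2 m/s.
Δv₂ = v_c2 − v_a = 519.2 m/s.
Total Δv = Δv₁ + Δv₂ = 1266 m/s = 1.266 km/s.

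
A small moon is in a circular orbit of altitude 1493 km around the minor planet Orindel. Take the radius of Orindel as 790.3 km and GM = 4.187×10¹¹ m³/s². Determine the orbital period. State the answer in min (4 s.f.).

T ≈ 558.4 min

r = 790.3 + 1493 = 2283.3 km = 2.2833×10⁶ m.
Kepler's third law: T = 2π√(r³/μ) = 2π√((2.283×10⁶)³ / 4.187×10¹¹).
r³/μ = 2.843×10⁷ s², so T = 2π × 5.332×10³ = 3.350×10⁴ s.
Converting: 3.350×10⁴ s ÷ 60.00 = 558.4 min.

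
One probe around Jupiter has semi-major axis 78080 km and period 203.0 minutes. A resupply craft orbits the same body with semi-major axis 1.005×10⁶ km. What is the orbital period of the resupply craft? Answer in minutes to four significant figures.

Kepler's third law: T² ∝ a³, so T₂ = T₁ (a₂/a₁)^(3/2).
a₂/a₁ = 12.87, (a₂/a₁)^(3/2) = 46.18.
T₂ = 203.0 × 46.18 = 9374 minutes.

T₂ ≈ 9374 minutes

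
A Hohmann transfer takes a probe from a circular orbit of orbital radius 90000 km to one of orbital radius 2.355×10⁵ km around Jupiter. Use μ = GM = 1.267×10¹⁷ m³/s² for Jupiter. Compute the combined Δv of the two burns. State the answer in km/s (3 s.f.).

r₁ = 90000 km = 9.000×10⁷ m.
r₂ = 2.355×10⁵ km = 2.355×10⁸ m.
Transfer ellipse a_t = (r₁ + r₂)/2 = 1.628×10⁸ m.
At r₁: circular v_c1 = √(μ/r₁) = 37520 m/s; transfer-perijove v_p = √[μ(2/r₁ − 1/a_t)] = 45130 m/s.
Δv₁ = v_p − v_c1 = 7613 m/s.
At r₂: circular v_c2 = √(μ/r₂) = 23190 m/s; transfer-apojove v_a = √[μ(2/r₂ − 1/a_t)] = 17250 m/s.
Δv₂ = v_c2 − v_a = 5946 m/s.
Total Δv = Δv₁ + Δv₂ = 13560 m/s = 13.56 km/s.

Δv_total ≈ 13.6 km/s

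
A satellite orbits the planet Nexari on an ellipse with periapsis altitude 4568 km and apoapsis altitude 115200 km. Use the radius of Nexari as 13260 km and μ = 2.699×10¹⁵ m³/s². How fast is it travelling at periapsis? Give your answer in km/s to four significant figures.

r_p = 13260 + 4568 = 17828 km = 1.7828×10⁷ m.
r_a = 13260 + 115200 = 128460 km = 1.2846×10⁸ m.
Semi-major axis a = (r_p + r_a)/2 = 73144 km = 7.314×10⁷ m.
Vis-viva: v² = μ(2/r − 1/a) = 2.699×10¹⁵ × (1.122×10⁻⁷ − 1.367×10⁻⁸) = 2.659×10⁸ m²/s².
v = 16310 m/s = 16.31 km/s.

v ≈ 16.31 km/s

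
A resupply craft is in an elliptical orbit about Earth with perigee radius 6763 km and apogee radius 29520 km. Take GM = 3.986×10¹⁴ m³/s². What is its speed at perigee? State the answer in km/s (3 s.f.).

Semi-major axis a = (r_p + r_a)/2 = 18142 km = 1.814×10⁷ m.
Vis-viva: v² = μ(2/r − 1/a) = 3.986×10¹⁴ × (2.957×10⁻⁷ − 5.512×10⁻⁸) = 9.590×10⁷ m²/s².
v = 9793 m/s = 9.793 km/s.

v ≈ 9.79 km/s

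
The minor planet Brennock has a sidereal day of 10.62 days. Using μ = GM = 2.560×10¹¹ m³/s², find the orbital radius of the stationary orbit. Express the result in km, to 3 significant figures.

T = 10.62 days = 9.176×10⁵ s.
A synchronous orbit has period T, so by Kepler's third law a = (μT²/4π²)^(1/3).
μT²/4π² = 2.560×10¹¹ × (9.176×10⁵)² / 39.48 = 5.460×10²¹ m³.
a = 1.761×10⁷ m = 17608 km.

r_sync ≈ 17600 km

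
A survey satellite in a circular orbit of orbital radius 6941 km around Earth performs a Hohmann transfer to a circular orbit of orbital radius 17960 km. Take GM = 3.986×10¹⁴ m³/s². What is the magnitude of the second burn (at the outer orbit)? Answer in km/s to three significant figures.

Δv ≈ 1.19 km/s

r₁ = 6941 km = 6.941×10⁶ m.
r₂ = 17960 km = 1.796×10⁷ m.
Transfer ellipse a_t = (r₁ + r₂)/2 = 1.245×10⁷ m.
At r₁: circular v_c1 = √(μ/r₁) = 7578 m/s; transfer-perigee v_p = √[μ(2/r₁ − 1/a_t)] = 9102 m/s.
At r₂: circular v_c2 = √(μ/r₂) = 4711 m/s; transfer-apogee v_a = √[μ(2/r₂ − 1/a_t)] = 3517 m/s.
Δv₂ = v_c2 − v_a = 1194 m/s.
= 1.194 km/s.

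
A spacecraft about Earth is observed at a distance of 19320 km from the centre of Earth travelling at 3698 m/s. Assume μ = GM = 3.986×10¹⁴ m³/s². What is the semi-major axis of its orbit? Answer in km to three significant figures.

r = 1.932×10⁷ m.
Specific orbital energy ε = v²/2 − μ/r = (3698)²/2 − 3.986×10¹⁴/1.932×10⁷ = -1.379×10⁷ J/kg.
Since ε = −μ/(2a), a = −μ/(2ε) = 1.445×10⁷ m = 14448 km.

a ≈ 14400 km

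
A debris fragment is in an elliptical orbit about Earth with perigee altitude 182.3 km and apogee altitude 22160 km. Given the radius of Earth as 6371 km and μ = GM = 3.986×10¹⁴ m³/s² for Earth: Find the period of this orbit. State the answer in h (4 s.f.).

T ≈ 6.423 h

r_p = 6371 + 182.3 = 6553.3 km = 6.5533×10⁶ m.
r_a = 6371 + 22160 = 28531 km = 2.8531×10⁷ m.
Semi-major axis a = (r_p + r_a)/2 = (6553.3 + 28531)/2 = 17542 km = 1.754×10⁷ m.
By Kepler's third law T = 2π√(a³/μ) = 2π × 3.680×10³ = 2.312×10⁴ s.
= 6.423 h.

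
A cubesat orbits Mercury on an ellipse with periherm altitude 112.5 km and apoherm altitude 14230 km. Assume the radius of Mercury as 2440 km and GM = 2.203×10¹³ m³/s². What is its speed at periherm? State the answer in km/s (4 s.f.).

v ≈ 3.869 km/s

r_p = 2440 + 112.5 = 2552.5 km = 2.5525×10⁶ m.
r_a = 2440 + 14230 = 16670 km = 1.6670×10⁷ m.
Semi-major axis a = (r_p + r_a)/2 = 9611.2 km = 9.611×10⁶ m.
Vis-viva: v² = μ(2/r − 1/a) = 2.203×10¹³ × (7.835×10⁻⁷ − 1.040×10⁻⁷) = 1.497×10⁷ m²/s².
v = 3869 m/s = 3.869 km/s.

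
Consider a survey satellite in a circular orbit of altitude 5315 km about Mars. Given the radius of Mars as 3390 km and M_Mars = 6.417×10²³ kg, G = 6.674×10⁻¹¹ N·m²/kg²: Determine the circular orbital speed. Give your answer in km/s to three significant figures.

v ≈ 2.22 km/s

μ = GM = 6.674×10⁻¹¹ × 6.417×10²³ = 4.283×10¹³ m³/s².
r = 3390 + 5315 = 8705.0 km = 8.7050×10⁶ m.
For a circular orbit v = √(μ/r) = √(4.283×10¹³ / 8.705×10⁶) = √(4.920×10⁶) = 2218 m/s.
That is 2.218 km/s.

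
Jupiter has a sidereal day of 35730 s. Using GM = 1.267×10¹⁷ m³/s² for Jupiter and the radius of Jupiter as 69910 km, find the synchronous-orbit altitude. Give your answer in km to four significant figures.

h_sync ≈ 90110 km

A synchronous orbit has period T, so by Kepler's third law a = (μT²/4π²)^(1/3).
μT²/4π² = 1.267×10¹⁷ × (3.573×10⁴)² / 39.48 = 4.097×10²⁴ m³.
a = 1.600×10⁸ m = 1.6002×10⁵ km.
Altitude h = a − R = 1.6002×10⁵ − 69910 = 90105 km.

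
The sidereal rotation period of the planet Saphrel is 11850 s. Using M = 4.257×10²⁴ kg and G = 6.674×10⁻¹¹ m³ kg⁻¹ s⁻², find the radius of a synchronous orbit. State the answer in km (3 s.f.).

μ = GM = 6.674×10⁻¹¹ × 4.257×10²⁴ = 2.841×10¹⁴ m³/s².
A synchronous orbit has period T, so by Kepler's third law a = (μT²/4π²)^(1/3).
μT²/4π² = 2.841×10¹⁴ × (1.185×10⁴)² / 39.48 = 1.011×10²¹ m³.
a = 1.004×10⁷ m = 10035 km.

r_sync ≈ 10000 km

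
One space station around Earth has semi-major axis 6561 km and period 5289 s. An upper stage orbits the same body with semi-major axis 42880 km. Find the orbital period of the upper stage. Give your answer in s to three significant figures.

T₂ ≈ 88400 s

Kepler's third law: T² ∝ a³, so T₂ = T₁ (a₂/a₁)^(3/2).
a₂/a₁ = 6.536, (a₂/a₁)^(3/2) = 16.71.
T₂ = 5289 × 16.71 = 88370 s.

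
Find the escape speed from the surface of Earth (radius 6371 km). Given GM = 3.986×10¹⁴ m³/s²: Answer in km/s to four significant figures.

v_esc ≈ 11.19 km/s

r = R = 6.371×10⁶ m.
Escape speed v_esc = √(2μ/r) = √(2 × 3.986×10¹⁴ / 6.371×10⁶) = √(1.251×10⁸) = 11190 m/s.
= 11.19 km/s.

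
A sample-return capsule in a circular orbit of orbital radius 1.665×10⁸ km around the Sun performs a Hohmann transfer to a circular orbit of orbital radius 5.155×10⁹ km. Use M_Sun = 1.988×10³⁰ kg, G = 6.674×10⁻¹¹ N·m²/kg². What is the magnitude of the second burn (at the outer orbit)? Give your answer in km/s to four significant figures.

Δv ≈ 3.804 km/s

μ = GM = 6.674×10⁻¹¹ × 1.988×10³⁰ = 1.327×10²⁰ m³/s².
r₁ = 1.665×10⁸ km = 1.665×10¹¹ m.
r₂ = 5.155×10⁹ km = 5.155×10¹² m.
Transfer ellipse a_t = (r₁ + r₂)/2 = 2.661×10¹² m.
At r₁: circular v_c1 = √(μ/r₁) = 28230 m/s; transfer-perihelion v_p = √[μ(2/r₁ − 1/a_t)] = 39290 m/s.
At r₂: circular v_c2 = √(μ/r₂) = 5073 m/s; transfer-aphelion v_a = √[μ(2/r₂ − 1/a_t)] = 1269 m/s.
Δv₂ = v_c2 − v_a = 3804 m/s.
= 3.804 km/s.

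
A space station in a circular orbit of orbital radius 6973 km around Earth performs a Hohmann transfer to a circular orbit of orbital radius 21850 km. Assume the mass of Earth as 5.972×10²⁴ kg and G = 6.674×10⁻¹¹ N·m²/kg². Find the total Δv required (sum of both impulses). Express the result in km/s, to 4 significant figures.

μ = GM = 6.674×10⁻¹¹ × 5.972×10²⁴ = 3.986×10¹⁴ m³/s².
r₁ = 6973 km = 6.973×10⁶ m.
r₂ = 21850 km = 2.185×10⁷ m.
Transfer ellipse a_t = (r₁ + r₂)/2 = 1.441×10⁷ m.
At r₁: circular v_c1 = √(μ/r₁) = 7560 m/s; transfer-perigee v_p = √[μ(2/r₁ − 1/a_t)] = 9309 m/s.
Δv₁ = v_p − v_c1 = 1749 m/s.
At r₂: circular v_c2 = √(μ/r₂) = 4271 m/s; transfer-apogee v_a = √[μ(2/r₂ − 1/a_t)] = 2971 m/s.
Δv₂ = v_c2 − v_a = 1300 m/s.
Total Δv = Δv₁ + Δv₂ = 3049 m/s = 3.049 km/s.

Δv_total ≈ 3.049 km/s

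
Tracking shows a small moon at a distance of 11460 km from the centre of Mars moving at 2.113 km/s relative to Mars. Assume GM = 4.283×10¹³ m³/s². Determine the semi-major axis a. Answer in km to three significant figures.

a ≈ 14200 km

r = 1.146×10⁷ m.
Vis-viva rearranged: 1/a = 2/r − v²/μ = 1.745×10⁻⁷ − 1.042×10⁻⁷ = 7.028×10⁻⁸ m⁻¹.
a = 1.423×10⁷ m = 14230 km.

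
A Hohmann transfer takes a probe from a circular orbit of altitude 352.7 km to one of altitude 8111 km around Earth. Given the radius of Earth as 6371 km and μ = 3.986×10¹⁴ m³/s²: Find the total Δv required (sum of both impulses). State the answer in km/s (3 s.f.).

r₁ = 6371 + 352.7 = 6723.7 km = 6.7237×10⁶ m.
r₂ = 6371 + 8111 = 14482 km = 1.4482×10⁷ m.
Transfer ellipse a_t = (r₁ + r₂)/2 = 1.060×10⁷ m.
At r₁: circular v_c1 = √(μ/r₁) = 7700 m/s; transfer-perigee v_p = √[μ(2/r₁ − 1/a_t)] = 8998 m/s.
Δv₁ = v_p − v_c1 = 1299 m/s.
At r₂: circular v_c2 = √(μ/r₂) = 5246 m/s; transfer-apogee v_a = √[μ(2/r₂ − 1/a_t)] = 4178 m/s.
Δv₂ = v_c2 − v_a = 1069 m/s.
Total Δv = Δv₁ + Δv₂ = 2367 m/s = 2.367 km/s.

Δv_total ≈ 2.37 km/s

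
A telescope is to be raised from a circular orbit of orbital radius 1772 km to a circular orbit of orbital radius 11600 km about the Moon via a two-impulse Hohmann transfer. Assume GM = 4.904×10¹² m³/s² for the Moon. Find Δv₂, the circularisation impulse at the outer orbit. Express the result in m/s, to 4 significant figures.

Δv ≈ 315.5 m/s

r₁ = 1772 km = 1.772×10⁶ m.
r₂ = 11600 km = 1.160×10⁷ m.
Transfer ellipse a_t = (r₁ + r₂)/2 = 6.686×10⁶ m.
At r₁: circular v_c1 = √(μ/r₁) = 1664 m/s; transfer-perilune v_p = √[μ(2/r₁ − 1/a_t)] = 2191 m/s.
At r₂: circular v_c2 = √(μ/r₂) = 650.2 m/s; transfer-apolune v_a = √[μ(2/r₂ − 1/a_t)] = 334.7 m/s.
Δv₂ = v_c2 − v_a = 315.5 m/s.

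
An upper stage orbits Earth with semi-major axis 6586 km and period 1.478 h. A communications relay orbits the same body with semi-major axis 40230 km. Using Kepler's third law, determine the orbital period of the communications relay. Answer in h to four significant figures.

Kepler's third law: T² ∝ a³, so T₂ = T₁ (a₂/a₁)^(3/2).
a₂/a₁ = 6.108, (a₂/a₁)^(3/2) = 15.10.
T₂ = 1.478 × 15.10 = 22.31 h.

T₂ ≈ 22.31 h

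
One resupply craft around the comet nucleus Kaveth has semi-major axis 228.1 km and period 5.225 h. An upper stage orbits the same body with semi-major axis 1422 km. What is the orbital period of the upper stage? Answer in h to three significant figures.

T₂ ≈ 81.3 h

Kepler's third law: T² ∝ a³, so T₂ = T₁ (a₂/a₁)^(3/2).
a₂/a₁ = 6.234, (a₂/a₁)^(3/2) = 15.57.
T₂ = 5.225 × 15.57 = 81.33 h.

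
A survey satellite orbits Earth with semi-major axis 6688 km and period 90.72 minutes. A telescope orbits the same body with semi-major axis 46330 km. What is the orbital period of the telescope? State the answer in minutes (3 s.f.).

T₂ ≈ 1650 minutes

Kepler's third law: T² ∝ a³, so T₂ = T₁ (a₂/a₁)^(3/2).
a₂/a₁ = 6.927, (a₂/a₁)^(3/2) = 18.23.
T₂ = 90.72 × 18.23 = 1654 minutes.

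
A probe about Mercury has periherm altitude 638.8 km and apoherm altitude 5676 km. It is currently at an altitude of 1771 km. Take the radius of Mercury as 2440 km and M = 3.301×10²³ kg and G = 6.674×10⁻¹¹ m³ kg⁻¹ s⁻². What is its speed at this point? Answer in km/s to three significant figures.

v ≈ 2.55 km/s

μ = GM = 6.674×10⁻¹¹ × 3.301×10²³ = 2.203×10¹³ m³/s².
r_p = 2440 + 638.8 = 3078.8 km = 3.0788×10⁶ m.
r_a = 2440 + 5676 = 8116.0 km = 8.1160×10⁶ m.
r = 2440 + 1771 = 4211.0 km = 4.211×10⁶ m.
Semi-major axis a = (r_p + r_a)/2 = 5597.4 km = 5.597×10⁶ m.
Vis-viva: v² = μ(2/r − 1/a) = 2.203×10¹³ × (4.749×10⁻⁷ − 1.787×10⁻⁷) = 6.528×10⁶ m²/s².
v = 2555 m/s = 2.555 km/s.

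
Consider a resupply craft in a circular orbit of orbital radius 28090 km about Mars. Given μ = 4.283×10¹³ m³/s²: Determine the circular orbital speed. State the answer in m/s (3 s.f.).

r = 28090 km = 2.809×10⁷ m.
For a circular orbit v = √(μ/r) = √(4.283×10¹³ / 2.809×10⁷) = √(1.525×10⁶) = 1235 m/s.

v ≈ 1230 m/s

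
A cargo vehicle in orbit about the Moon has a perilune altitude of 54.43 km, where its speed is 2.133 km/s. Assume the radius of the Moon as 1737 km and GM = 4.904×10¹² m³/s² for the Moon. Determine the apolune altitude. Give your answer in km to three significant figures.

r_p = 1737 + 54.43 = 1791.4 km = 1.791×10⁶ m.
Specific energy ε = v²/2 − μ/r = -4.626×10⁵ J/kg, so a = −μ/(2ε) = 5.300×10⁶ m.
The apsides satisfy r_p + r_a = 2a, so the apolune radius is 2a − r_p = 8.809×10⁶ m = 8808.8 km.
Apolune altitude = 8808.8 − 1737 = 7071.8 km.

apolune altitude ≈ 7070 km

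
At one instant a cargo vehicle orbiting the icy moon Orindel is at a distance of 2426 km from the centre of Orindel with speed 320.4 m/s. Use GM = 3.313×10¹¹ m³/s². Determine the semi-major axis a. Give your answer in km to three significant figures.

r = 2.426×10⁶ m.
Vis-viva rearranged: 1/a = 2/r − v²/μ = 8.244×10⁻⁷ − 3.099×10⁻⁷ = 5.145×10⁻⁷ m⁻¹.
a = 1.943×10⁶ m = 1943.5 km.

a ≈ 1940 km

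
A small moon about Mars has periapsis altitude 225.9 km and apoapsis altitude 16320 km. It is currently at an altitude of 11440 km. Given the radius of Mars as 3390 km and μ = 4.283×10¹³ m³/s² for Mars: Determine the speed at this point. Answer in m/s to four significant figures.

v ≈ 1450 m/s

r_p = 3390 + 225.9 = 3615.9 km = 3.6159×10⁶ m.
r_a = 3390 + 16320 = 19710 km = 1.9710×10⁷ m.
r = 3390 + 11440 = 14830 km = 1.483×10⁷ m.
Semi-major axis a = (r_p + r_a)/2 = 11663 km = 1.166×10⁷ m.
Vis-viva: v² = μ(2/r − 1/a) = 4.283×10¹³ × (1.349×10⁻⁷ − 8.574×10⁻⁸) = 2.104×10⁶ m²/s².
v = 1450 m/s.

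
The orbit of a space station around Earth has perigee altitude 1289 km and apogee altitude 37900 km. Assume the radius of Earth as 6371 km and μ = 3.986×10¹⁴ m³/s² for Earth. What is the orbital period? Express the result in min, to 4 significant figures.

r_p = 6371 + 1289 = 7660.0 km = 7.6600×10⁶ m.
r_a = 6371 + 37900 = 44271 km = 4.4271×10⁷ m.
Semi-major axis a = (r_p + r_a)/2 = (7660.0 + 44271)/2 = 25966 km = 2.597×10⁷ m.
By Kepler's third law T = 2π√(a³/μ) = 2π × 6.627×10³ = 4.164×10⁴ s.
= 694.0 min.

T ≈ 694.0 min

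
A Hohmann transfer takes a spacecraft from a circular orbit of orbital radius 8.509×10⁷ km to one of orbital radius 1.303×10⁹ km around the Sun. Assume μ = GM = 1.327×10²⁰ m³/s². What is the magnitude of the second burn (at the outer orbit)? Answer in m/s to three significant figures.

r₁ = 8.509×10⁷ km = 8.509×10¹⁰ m.
r₂ = 1.303×10⁹ km = 1.303×10¹² m.
Transfer ellipse a_t = (r₁ + r₂)/2 = 6.940×10¹¹ m.
At r₁: circular v_c1 = √(μ/r₁) = 39490 m/s; transfer-perihelion v_p = √[μ(2/r₁ − 1/a_t)] = 54110 m/s.
At r₂: circular v_c2 = √(μ/r₂) = 10090 m/s; transfer-aphelion v_a = √[μ(2/r₂ − 1/a_t)] = 3534 m/s.
Δv₂ = v_c2 − v_a = 6558 m/s.

Δv ≈ 6560 m/s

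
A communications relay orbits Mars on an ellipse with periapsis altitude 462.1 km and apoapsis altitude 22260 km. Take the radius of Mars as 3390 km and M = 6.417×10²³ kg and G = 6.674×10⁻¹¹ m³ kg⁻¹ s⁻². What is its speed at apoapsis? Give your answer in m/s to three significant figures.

μ = GM = 6.674×10⁻¹¹ × 6.417×10²³ = 4.283×10¹³ m³/s².
r_p = 3390 + 462.1 = 3852.1 km = 3.8521×10⁶ m.
r_a = 3390 + 22260 = 25650 km = 2.5650×10⁷ m.
Semi-major axis a = (r_p + r_a)/2 = 14751 km = 1.475×10⁷ m.
Vis-viva: v² = μ(2/r − 1/a) = 4.283×10¹³ × (7.797×10⁻⁸ − 6.779×10⁻⁸) = 4.360×10⁵ m²/s².
v = 660.3 m/s.

v ≈ 660 m/s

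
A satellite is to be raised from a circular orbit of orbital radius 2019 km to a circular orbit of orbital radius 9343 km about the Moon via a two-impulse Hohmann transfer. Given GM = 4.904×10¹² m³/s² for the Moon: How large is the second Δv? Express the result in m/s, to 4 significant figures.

r₁ = 2019 km = 2.019×10⁶ m.
r₂ = 9343 km = 9.343×10⁶ m.
Transfer ellipse a_t = (r₁ + r₂)/2 = 5.681×10⁶ m.
At r₁: circular v_c1 = √(μ/r₁) = 1559 m/s; transfer-perilune v_p = √[μ(2/r₁ − 1/a_t)] = 1999 m/s.
At r₂: circular v_c2 = √(μ/r₂) = 724.5 m/s; transfer-apolune v_a = √[μ(2/r₂ − 1/a_t)] = 431.9 m/s.
Δv₂ = v_c2 − v_a = 292.6 m/s.

Δv ≈ 292.6 m/s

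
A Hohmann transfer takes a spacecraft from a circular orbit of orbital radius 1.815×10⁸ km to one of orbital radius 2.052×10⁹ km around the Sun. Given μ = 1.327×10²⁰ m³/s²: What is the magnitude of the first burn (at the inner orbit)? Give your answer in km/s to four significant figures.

r₁ = 1.815×10⁸ km = 1.815×10¹¹ m.
r₂ = 2.052×10⁹ km = 2.052×10¹² m.
Transfer ellipse a_t = (r₁ + r₂)/2 = 1.117×10¹² m.
At r₁: circular v_c1 = √(μ/r₁) = 27040 m/s; transfer-perihelion v_p = √[μ(2/r₁ − 1/a_t)] = 36650 m/s.
Δv₁ = v_p − v_c1 = 9613 m/s.
= 9.613 km/s.

Δv ≈ 9.613 km/s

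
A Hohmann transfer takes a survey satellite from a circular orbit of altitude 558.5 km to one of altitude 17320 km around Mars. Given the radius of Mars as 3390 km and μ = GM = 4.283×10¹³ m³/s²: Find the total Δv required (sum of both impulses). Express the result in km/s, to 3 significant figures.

r₁ = 3390 + 558.5 = 3948.5 km = 3.9485×10⁶ m.
r₂ = 3390 + 17320 = 20710 km = 2.0710×10⁷ m.
Transfer ellipse a_t = (r₁ + r₂)/2 = 1.233×10⁷ m.
At r₁: circular v_c1 = √(μ/r₁) = 3294 m/s; transfer-periapsis v_p = √[μ(2/r₁ − 1/a_t)] = 4269 m/s.
Δv₁ = v_p − v_c1 = 975.0 m/s.
At r₂: circular v_c2 = √(μ/r₂) = 1438 m/s; transfer-apoapsis v_a = √[μ(2/r₂ − 1/a_t)] = 813.8 m/s.
Δv₂ = v_c2 − v_a = 624.3 m/s.
Total Δv = Δv₁ + Δv₂ = 1599 m/s = 1.599 km/s.

Δv_total ≈ 1.60 km/s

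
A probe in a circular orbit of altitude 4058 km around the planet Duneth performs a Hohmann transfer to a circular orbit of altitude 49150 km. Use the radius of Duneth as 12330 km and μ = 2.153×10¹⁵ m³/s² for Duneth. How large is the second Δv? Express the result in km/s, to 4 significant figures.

Δv ≈ 2.078 km/s

r₁ = 12330 + 4058 = 16388 km = 1.6388×10⁷ m.
r₂ = 12330 + 49150 = 61480 km = 6.1480×10⁷ m.
Transfer ellipse a_t = (r₁ + r₂)/2 = 3.893×10⁷ m.
At r₁: circular v_c1 = √(μ/r₁) = 11460 m/s; transfer-periapsis v_p = √[μ(2/r₁ − 1/a_t)] = 14400 m/s.
At r₂: circular v_c2 = √(μ/r₂) = 5918 m/s; transfer-apoapsis v_a = √[μ(2/r₂ − 1/a_t)] = 3839 m/s.
Δv₂ = v_c2 − v_a = 2078 m/s.
= 2.078 km/s.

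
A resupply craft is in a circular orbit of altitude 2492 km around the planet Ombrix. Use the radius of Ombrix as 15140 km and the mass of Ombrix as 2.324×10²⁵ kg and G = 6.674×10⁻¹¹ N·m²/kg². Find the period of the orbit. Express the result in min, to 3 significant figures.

T ≈ 197 min

μ = GM = 6.674×10⁻¹¹ × 2.324×10²⁵ = 1.551×10¹⁵ m³/s².
r = 15140 + 2492 = 17632 km = 1.7632×10⁷ m.
Kepler's third law: T = 2π√(r³/μ) = 2π√((1.763×10⁷)³ / 1.551×10¹⁵).
r³/μ = 3.534×10⁶ s², so T = 2π × 1.880×10³ = 1.181×10⁴ s.
Converting: 1.181×10⁴ s ÷ 60.00 = 196.9 min.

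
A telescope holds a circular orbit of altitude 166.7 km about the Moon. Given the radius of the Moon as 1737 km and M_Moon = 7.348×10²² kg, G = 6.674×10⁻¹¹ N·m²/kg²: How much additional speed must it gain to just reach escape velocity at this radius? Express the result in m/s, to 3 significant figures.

Δv ≈ 665 m/s

μ = GM = 6.674×10⁻¹¹ × 7.348×10²² = 4.904×10¹² m³/s².
r = 1737 + 166.7 = 1903.7 km = 1.9037×10⁶ m.
Circular speed v_c = √(μ/r) = 1605 m/s.
Escape speed v_esc = √(2μ/r) = √2 × v_c = 2270 m/s.
Δv = v_esc − v_c = 664.8 m/s.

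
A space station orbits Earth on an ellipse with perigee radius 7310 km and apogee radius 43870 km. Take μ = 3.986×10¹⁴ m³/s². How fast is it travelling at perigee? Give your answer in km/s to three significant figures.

v ≈ 9.67 km/s

Semi-major axis a = (r_p + r_a)/2 = 25590 km = 2.559×10⁷ m.
Vis-viva: v² = μ(2/r − 1/a) = 3.986×10¹⁴ × (2.736×10⁻⁷ − 3.908×10⁻⁸) = 9.348×10⁷ m²/s².
v = 9668 m/s = 9.668 km/s.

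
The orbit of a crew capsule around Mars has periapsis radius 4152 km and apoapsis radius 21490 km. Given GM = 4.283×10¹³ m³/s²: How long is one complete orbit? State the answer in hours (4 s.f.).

T ≈ 12.24 hours

Semi-major axis a = (r_p + r_a)/2 = (4152.0 + 21490)/2 = 12821 km = 1.282×10⁷ m.
By Kepler's third law T = 2π√(a³/μ) = 2π × 7.015×10³ = 4.407×10⁴ s.
= 12.24 hours.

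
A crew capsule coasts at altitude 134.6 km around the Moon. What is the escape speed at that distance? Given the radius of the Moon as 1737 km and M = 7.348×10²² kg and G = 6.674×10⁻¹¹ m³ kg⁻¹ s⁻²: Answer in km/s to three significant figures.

μ = GM = 6.674×10⁻¹¹ × 7.348×10²² = 4.904×10¹² m³/s².
r = 1737 + 134.6 = 1871.6 km = 1.8716×10⁶ m.
Escape speed v_esc = √(2μ/r) = √(2 × 4.904×10¹² / 1.872×10⁶) = √(5.240×10⁶) = 2289 m/s.
= 2.289 km/s.

v_esc ≈ 2.29 km/s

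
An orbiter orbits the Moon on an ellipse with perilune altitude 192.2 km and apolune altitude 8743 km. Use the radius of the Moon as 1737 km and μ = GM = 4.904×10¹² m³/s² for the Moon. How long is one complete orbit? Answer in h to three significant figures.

r_p = 1737 + 192.2 = 1929.2 km = 1.9292×10⁶ m.
r_a = 1737 + 8743 = 10480 km = 1.0480×10⁷ m.
Semi-major axis a = (r_p + r_a)/2 = (1929.2 + 10480)/2 = 6204.6 km = 6.205×10⁶ m.
By Kepler's third law T = 2π√(a³/μ) = 2π × 6.979×10³ = 4.385×10⁴ s.
= 12.18 h.

T ≈ 12.2 h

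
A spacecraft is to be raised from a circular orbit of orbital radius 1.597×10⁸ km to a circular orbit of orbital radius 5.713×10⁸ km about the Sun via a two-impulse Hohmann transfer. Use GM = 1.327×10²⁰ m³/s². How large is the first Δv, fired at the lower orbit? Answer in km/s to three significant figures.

Δv ≈ 7.21 km/s

r₁ = 1.597×10⁸ km = 1.597×10¹¹ m.
r₂ = 5.713×10⁸ km = 5.713×10¹¹ m.
Transfer ellipse a_t = (r₁ + r₂)/2 = 3.655×10¹¹ m.
At r₁: circular v_c1 = √(μ/r₁) = 28830 m/s; transfer-perihelion v_p = √[μ(2/r₁ − 1/a_t)] = 36040 m/s.
Δv₁ = v_p − v_c1 = 7213 m/s.
= 7.213 km/s.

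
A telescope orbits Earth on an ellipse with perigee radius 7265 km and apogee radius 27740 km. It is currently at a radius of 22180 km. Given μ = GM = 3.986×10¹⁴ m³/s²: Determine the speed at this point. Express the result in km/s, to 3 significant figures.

Semi-major axis a = (r_p + r_a)/2 = 17502 km = 1.750×10⁷ m.
Vis-viva: v² = μ(2/r − 1/a) = 3.986×10¹⁴ × (9.017×10⁻⁸ − 5.713×10⁻⁸) = 1.317×10⁷ m²/s².
v = 3629 m/s = 3.629 km/s.

v ≈ 3.63 km/s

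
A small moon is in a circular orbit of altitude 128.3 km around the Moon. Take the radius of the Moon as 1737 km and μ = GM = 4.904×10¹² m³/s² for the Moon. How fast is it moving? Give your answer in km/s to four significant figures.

r = 1737 + 128.3 = 1865.3 km = 1.8653×10⁶ m.
For a circular orbit v = √(μ/r) = √(4.904×10¹² / 1.865×10⁶) = √(2.629×10⁶) = 1621 m/s.
That is 1.621 km/s.

v ≈ 1.621 km/s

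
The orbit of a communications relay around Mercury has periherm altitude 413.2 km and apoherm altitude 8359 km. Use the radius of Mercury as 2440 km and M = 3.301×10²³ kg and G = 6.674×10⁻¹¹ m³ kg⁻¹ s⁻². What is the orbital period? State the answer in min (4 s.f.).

μ = GM = 6.674×10⁻¹¹ × 3.301×10²³ = 2.203×10¹³ m³/s².
r_p = 2440 + 413.2 = 2853.2 km = 2.8532×10⁶ m.
r_a = 2440 + 8359 = 10799 km = 1.0799×10⁷ m.
Semi-major axis a = (r_p + r_a)/2 = (2853.2 + 10799)/2 = 6826.1 km = 6.826×10⁶ m.
By Kepler's third law T = 2π√(a³/μ) = 2π × 3.800×10³ = 2.387×10⁴ s.
= 397.9 min.

T ≈ 397.9 min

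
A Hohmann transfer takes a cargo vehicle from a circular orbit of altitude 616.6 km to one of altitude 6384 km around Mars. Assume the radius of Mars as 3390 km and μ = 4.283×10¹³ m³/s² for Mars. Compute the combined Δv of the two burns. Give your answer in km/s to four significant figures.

r₁ = 3390 + 616.6 = 4006.6 km = 4.0066×10⁶ m.
r₂ = 3390 + 6384 = 9774.0 km = 9.7740×10⁶ m.
Transfer ellipse a_t = (r₁ + r₂)/2 = 6.890×10⁶ m.
At r₁: circular v_c1 = √(μ/r₁) = 3270 m/s; transfer-periapsis v_p = √[μ(2/r₁ − 1/a_t)] = 3894 m/s.
Δv₁ = v_p − v_c1 = 624.5 m/s.
At r₂: circular v_c2 = √(μ/r₂) = 2093 m/s; transfer-apoapsis v_a = √[μ(2/r₂ − 1/a_t)] = 1596 m/s.
Δv₂ = v_c2 − v_a = 497.1 m/s.
Total Δv = Δv₁ + Δv₂ = 1122 m/s = 1.122 km/s.

Δv_total ≈ 1.122 km/s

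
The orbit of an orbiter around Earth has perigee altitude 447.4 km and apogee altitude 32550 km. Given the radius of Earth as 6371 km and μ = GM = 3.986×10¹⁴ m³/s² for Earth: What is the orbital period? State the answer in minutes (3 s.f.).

T ≈ 574 minutes

r_p = 6371 + 447.4 = 6818.4 km = 6.8184×10⁶ m.
r_a = 6371 + 32550 = 38921 km = 3.8921×10⁷ m.
Semi-major axis a = (r_p + r_a)/2 = (6818.4 + 38921)/2 = 22870 km = 2.287×10⁷ m.
By Kepler's third law T = 2π√(a³/μ) = 2π × 5.478×10³ = 3.442×10⁴ s.
= 573.7 minutes.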